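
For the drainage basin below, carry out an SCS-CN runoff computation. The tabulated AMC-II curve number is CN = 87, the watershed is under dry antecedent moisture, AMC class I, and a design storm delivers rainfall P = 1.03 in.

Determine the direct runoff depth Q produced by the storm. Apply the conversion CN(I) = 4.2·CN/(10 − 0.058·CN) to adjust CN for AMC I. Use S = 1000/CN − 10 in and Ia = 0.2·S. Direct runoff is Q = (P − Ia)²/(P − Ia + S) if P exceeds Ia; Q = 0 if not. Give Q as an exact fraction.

Q = 3385028761/129384668700 in ≈ 0.026 in

Dry (AMC I): CN(I) = 4.2·87/(10 − 0.058·87) = (1827/5)/(2477/500) = 182700/2477 ≈ 73.759
Retention S: 1000/CN − 10 with CN=73.759 → S = 6500/1827 ≈ 3.558 in
Ia = 0.2·(6500/1827) = 1300/1827 in ≈ 0.712 in
Excess rainfall: 1.030 − 0.712 = 0.318 in; P > Ia so Q > 0
Q: (58181/182700)² ÷ (708181/182700) = 3385028761/129384668700 in (≈ 0.026 in)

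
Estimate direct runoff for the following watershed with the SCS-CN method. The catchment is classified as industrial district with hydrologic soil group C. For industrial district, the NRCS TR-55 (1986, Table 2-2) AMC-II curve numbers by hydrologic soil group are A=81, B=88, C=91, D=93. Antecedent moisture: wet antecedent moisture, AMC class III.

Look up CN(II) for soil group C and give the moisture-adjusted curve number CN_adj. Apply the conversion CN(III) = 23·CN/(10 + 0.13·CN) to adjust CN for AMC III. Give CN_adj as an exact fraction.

CN_adj = 209300/2183 ≈ 95.877

NRCS table: industrial district, soil group C → CN(II) = 91
CN(III) from CN(II)=91: (23·91)/(10 + 0.13·91) = 209300/2183 ≈ 95.877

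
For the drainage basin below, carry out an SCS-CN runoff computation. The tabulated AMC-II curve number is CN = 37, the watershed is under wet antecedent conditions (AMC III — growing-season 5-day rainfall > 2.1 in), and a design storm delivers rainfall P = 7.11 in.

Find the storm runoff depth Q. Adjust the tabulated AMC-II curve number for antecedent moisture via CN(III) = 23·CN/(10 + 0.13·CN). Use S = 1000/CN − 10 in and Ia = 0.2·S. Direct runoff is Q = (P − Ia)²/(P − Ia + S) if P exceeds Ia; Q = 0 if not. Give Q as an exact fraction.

Q = 25499937969/10486787900 in ≈ 2.432 in

CN(III) from CN(II)=37: (23·37)/(10 + 0.13·37) = 85100/1481 ≈ 57.461
S = 1000/(85100/1481) − 10 = 6300/851 in ≈ 7.403 in
Initial abstraction Ia = S/5 = (6300/851)/5 = 1260/851 ≈ 1.481 in
P − Ia = 7.110 − 1.481 = 479061/85100 ≈ 5.629 in (> 0, runoff occurs)
Q: (479061/85100)² ÷ (1109061/85100) = 25499937969/10486787900 in (≈ 2.432 in)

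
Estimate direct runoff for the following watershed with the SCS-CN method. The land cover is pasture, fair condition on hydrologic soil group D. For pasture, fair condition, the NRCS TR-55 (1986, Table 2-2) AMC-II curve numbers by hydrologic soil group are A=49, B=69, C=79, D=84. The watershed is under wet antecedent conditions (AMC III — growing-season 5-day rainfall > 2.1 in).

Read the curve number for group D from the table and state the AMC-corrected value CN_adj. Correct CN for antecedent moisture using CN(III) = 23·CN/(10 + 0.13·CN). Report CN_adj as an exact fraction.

NRCS table: pasture, fair condition, soil group D → CN(II) = 84
CN(III) from CN(II)=84: (23·84)/(10 + 0.13·84) = 48300/523 ≈ 92.352

CN_adj = 48300/523 ≈ 92.352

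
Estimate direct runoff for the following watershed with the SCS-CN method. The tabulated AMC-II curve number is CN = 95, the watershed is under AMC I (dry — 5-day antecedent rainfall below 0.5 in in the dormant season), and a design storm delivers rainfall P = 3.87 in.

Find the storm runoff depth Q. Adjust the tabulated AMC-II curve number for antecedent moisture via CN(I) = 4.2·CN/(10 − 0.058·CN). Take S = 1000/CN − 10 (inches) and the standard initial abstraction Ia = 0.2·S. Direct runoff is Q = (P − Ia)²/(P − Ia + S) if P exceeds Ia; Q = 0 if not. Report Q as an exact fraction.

Q = 20855114569/7757078700 in ≈ 2.689 in

Dry (AMC I): CN(I) = 4.2·95/(10 − 0.058·95) = 399/(449/100) = 39900/449 ≈ 88.864
Retention S: 1000/CN − 10 with CN=88.864 → S = 500/399 ≈ 1.253 in
Ia = 0.2·(500/399) = 100/399 in ≈ 0.251 in
P − Ia = 3.870 − 0.251 = 144413/39900 ≈ 3.619 in (> 0, runoff occurs)
Q: (144413/39900)² ÷ (194413/39900) = 20855114569/7757078700 in (≈ 2.689 in)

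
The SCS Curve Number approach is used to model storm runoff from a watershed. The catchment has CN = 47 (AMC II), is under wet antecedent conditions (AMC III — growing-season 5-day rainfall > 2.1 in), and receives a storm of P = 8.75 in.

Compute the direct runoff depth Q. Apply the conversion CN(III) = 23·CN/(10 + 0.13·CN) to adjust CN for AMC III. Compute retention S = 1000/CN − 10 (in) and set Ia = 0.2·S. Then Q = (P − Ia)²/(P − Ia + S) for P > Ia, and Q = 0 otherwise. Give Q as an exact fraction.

CN(III) from CN(II)=47: (23·47)/(10 + 0.13·47) = 108100/1611 ≈ 67.101
S = 1000/(108100/1611) − 10 = 5300/1081 in ≈ 4.903 in
Initial abstraction Ia = S/5 = (5300/1081)/5 = 1060/1081 ≈ 0.981 in
P − Ia = 8.750 − 0.981 = 33595/4324 ≈ 7.769 in (> 0, runoff occurs)
Runoff Q = (P−Ia)²/(P−Ia+S) = (7.769)²/(7.769+4.903) = 225724805/47386716 ≈ 4.763 in

Q = 225724805/47386716 in ≈ 4.763 in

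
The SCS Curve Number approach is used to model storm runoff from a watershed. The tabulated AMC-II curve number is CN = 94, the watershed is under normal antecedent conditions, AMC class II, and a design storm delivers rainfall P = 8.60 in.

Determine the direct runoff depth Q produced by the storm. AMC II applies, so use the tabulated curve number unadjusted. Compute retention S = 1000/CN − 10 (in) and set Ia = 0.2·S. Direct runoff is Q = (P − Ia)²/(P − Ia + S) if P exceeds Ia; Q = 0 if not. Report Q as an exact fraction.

Q = 3964081/503135 in ≈ 7.879 in

Average conditions: CN = 94 (no AMC adjustment).
Max retention: S = 1000/94 − 10 = 30/47 in (≈ 0.638 in)
Ia = 0.2S: 0.2·0.638 = 0.128 in (exactly 6/47)
Since P=8.600 > Ia=0.128: effective rainfall P−Ia = 1991/235 in
Runoff Q = (P−Ia)²/(P−Ia+S) = (8.472)²/(8.472+0.638) = 3964081/503135 ≈ 7.879 in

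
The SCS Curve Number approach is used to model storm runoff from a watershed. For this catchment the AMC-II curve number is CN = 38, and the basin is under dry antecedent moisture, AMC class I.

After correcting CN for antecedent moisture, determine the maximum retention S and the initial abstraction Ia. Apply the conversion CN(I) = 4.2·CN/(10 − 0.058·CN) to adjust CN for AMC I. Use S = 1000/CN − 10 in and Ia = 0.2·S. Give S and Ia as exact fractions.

Dry (AMC I): CN(I) = 4.2·38/(10 − 0.058·38) = (798/5)/(1949/250) = 39900/1949 ≈ 20.472
Max retention: S = 1000/(39900/1949) − 10 = 15500/399 in (≈ 38.847 in)
Initial abstraction Ia = S/5 = (15500/399)/5 = 3100/399 ≈ 7.769 in

S = 15500/399 in ≈ 38.847 in; Ia = 3100/399 in ≈ 7.769 in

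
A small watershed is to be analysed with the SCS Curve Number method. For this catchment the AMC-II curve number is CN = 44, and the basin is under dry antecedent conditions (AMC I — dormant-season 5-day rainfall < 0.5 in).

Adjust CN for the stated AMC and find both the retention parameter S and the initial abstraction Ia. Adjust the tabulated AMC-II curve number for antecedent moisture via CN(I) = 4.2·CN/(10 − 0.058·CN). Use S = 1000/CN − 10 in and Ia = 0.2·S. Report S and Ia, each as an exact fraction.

Dry (AMC I): CN(I) = 4.2·44/(10 − 0.058·44) = (924/5)/(931/125) = 3300/133 ≈ 24.812
Max retention: S = 1000/(3300/133) − 10 = 1000/33 in (≈ 30.303 in)
Initial abstraction Ia = S/5 = (1000/33)/5 = 200/33 ≈ 6.061 in

S = 1000/33 in ≈ 30.303 in; Ia = 200/33 in ≈ 6.061 in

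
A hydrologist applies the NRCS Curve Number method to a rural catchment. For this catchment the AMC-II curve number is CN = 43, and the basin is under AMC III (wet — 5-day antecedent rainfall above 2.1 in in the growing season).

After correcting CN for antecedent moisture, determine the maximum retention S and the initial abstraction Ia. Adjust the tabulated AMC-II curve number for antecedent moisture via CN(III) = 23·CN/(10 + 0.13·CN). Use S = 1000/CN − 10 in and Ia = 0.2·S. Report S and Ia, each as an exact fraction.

Adjust CN=43 to AMC III: 23·43/(10 + 0.13·43) → 989 ÷ (1559/100) = 98900/1559 ≈ 63.438
Max retention: S = 1000/(98900/1559) − 10 = 5700/989 in (≈ 5.763 in)
Ia = 0.2S: 0.2·5.763 = 1.153 in (exactly 1140/989)

S = 5700/989 in ≈ 5.763 in; Ia = 1140/989 in ≈ 1.153 in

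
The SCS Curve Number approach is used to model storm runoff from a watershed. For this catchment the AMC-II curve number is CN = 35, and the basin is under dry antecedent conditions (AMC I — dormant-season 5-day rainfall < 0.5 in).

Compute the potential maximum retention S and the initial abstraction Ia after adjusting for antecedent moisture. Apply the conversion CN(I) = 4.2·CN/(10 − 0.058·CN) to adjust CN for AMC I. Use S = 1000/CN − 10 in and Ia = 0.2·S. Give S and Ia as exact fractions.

S = 6500/147 in ≈ 44.218 in; Ia = 1300/147 in ≈ 8.844 in

Dry (AMC I): CN(I) = 4.2·35/(10 − 0.058·35) = 147/(797/100) = 14700/797 ≈ 18.444
Retention S: 1000/CN − 10 with CN=18.444 → S = 6500/147 ≈ 44.218 in
Ia = 0.2·(6500/147) = 1300/147 in ≈ 8.844 in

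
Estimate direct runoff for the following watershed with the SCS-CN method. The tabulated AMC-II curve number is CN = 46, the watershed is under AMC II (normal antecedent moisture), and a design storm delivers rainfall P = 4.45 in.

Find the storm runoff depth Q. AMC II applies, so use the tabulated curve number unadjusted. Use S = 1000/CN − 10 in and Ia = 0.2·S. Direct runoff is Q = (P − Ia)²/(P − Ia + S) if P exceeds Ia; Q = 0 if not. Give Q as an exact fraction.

Average conditions: CN = 46 (no AMC adjustment).
Max retention: S = 1000/46 − 10 = 270/23 in (≈ 11.739 in)
Ia = 0.2·(270/23) = 54/23 in ≈ 2.348 in
Excess rainfall: 4.450 − 2.348 = 2.102 in; P > Ia so Q > 0
Q: (967/460)² ÷ (6367/460) = 935089/2928820 in (≈ 0.319 in)

Q = 935089/2928820 in ≈ 0.319 in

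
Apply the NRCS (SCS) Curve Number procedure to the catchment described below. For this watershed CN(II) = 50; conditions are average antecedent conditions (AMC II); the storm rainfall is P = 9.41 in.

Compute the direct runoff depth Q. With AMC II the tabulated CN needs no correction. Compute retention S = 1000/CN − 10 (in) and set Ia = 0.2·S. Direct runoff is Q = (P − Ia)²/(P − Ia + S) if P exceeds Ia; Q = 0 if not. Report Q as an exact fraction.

Average conditions: CN = 50 (no AMC adjustment).
Max retention: S = 1000/50 − 10 = 10 in (≈ 10.000 in)
Ia = 0.2S: 0.2·10.000 = 2.000 in (exactly 2)
Excess rainfall: 9.410 − 2.000 = 7.410 in; P > Ia so Q > 0
Runoff Q = (P−Ia)²/(P−Ia+S) = (7.410)²/(7.410+10.000) = 549081/174100 ≈ 3.154 in

Q = 549081/174100 in ≈ 3.154 in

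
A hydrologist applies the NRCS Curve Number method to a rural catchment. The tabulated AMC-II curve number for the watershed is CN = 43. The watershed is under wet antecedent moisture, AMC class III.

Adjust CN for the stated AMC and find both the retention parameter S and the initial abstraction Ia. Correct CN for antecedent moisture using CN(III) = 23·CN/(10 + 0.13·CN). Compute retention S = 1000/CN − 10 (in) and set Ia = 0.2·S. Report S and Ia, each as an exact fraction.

S = 5700/989 in ≈ 5.763 in; Ia = 1140/989 in ≈ 1.153 in

Adjust CN=43 to AMC III: 23·43/(10 + 0.13·43) → 989 ÷ (1559/100) = 98900/1559 ≈ 63.438
Max retention: S = 1000/(98900/1559) − 10 = 5700/989 in (≈ 5.763 in)
Initial abstraction Ia = S/5 = (5700/989)/5 = 1140/989 ≈ 1.153 in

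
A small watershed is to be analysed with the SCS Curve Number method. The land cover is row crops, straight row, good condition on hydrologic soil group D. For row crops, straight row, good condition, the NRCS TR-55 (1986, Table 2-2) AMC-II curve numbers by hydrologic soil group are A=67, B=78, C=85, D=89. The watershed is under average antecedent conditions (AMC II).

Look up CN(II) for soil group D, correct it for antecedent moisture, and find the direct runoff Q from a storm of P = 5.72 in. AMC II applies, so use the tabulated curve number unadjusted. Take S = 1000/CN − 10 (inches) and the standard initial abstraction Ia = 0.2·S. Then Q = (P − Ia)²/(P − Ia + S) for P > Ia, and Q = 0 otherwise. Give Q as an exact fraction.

NRCS table: row crops, straight row, good condition, soil group D → CN(II) = 89
Average conditions: CN = 89 (no AMC adjustment).
Max retention: S = 1000/89 − 10 = 110/89 in (≈ 1.236 in)
Initial abstraction Ia = S/5 = (110/89)/5 = 22/89 ≈ 0.247 in
Since P=5.720 > Ia=0.247: effective rainfall P−Ia = 12177/2225 in
Q: (12177/2225)² ÷ (14927/2225) = 13479939/3019325 in (≈ 4.465 in)

Q = 13479939/3019325 in ≈ 4.465 in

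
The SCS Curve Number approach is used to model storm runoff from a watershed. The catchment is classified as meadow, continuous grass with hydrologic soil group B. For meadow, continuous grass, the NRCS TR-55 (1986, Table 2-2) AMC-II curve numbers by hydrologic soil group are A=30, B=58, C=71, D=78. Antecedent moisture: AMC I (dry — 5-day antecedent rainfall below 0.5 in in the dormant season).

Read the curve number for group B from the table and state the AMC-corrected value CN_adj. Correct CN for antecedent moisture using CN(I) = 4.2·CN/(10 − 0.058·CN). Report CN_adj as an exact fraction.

CN_adj = 2900/79 ≈ 36.709

NRCS table: meadow, continuous grass, soil group B → CN(II) = 58
Dry (AMC I): CN(I) = 4.2·58/(10 − 0.058·58) = (1218/5)/(1659/250) = 2900/79 ≈ 36.709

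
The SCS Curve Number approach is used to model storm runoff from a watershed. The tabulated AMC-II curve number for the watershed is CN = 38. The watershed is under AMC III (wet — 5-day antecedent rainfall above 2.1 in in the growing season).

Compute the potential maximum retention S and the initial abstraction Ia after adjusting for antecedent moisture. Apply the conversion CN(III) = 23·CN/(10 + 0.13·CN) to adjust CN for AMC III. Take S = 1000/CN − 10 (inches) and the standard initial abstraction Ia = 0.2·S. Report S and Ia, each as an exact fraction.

Wet (AMC III): CN(III) = 23·38/(10 + 0.13·38) = 874/(747/50) = 43700/747 ≈ 58.501
Retention S: 1000/CN − 10 with CN=58.501 → S = 3100/437 ≈ 7.094 in
Ia = 0.2·(3100/437) = 620/437 in ≈ 1.419 in

S = 3100/437 in ≈ 7.094 in; Ia = 620/437 in ≈ 1.419 in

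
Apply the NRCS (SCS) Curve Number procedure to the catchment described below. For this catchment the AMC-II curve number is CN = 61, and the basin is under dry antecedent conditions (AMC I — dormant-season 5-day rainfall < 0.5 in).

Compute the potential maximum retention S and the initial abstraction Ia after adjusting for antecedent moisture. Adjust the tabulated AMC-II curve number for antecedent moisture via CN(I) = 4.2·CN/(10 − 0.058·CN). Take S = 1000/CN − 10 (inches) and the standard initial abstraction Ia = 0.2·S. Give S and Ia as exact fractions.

Dry (AMC I): CN(I) = 4.2·61/(10 − 0.058·61) = (1281/5)/(3231/500) = 42700/1077 ≈ 39.647
Retention S: 1000/CN − 10 with CN=39.647 → S = 6500/427 ≈ 15.222 in
Ia = 0.2·(6500/427) = 1300/427 in ≈ 3.044 in

S = 6500/427 in ≈ 15.222 in; Ia = 1300/427 in ≈ 3.044 in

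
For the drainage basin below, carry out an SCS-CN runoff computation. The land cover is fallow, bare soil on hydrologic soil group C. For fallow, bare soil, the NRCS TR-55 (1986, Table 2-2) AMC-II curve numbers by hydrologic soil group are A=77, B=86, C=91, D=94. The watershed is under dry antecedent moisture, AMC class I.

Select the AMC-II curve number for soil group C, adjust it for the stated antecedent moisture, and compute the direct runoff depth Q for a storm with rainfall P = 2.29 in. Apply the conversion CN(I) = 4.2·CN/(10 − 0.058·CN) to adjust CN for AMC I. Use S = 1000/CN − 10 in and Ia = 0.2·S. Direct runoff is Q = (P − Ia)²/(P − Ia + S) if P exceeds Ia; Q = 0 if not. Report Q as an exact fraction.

NRCS table: fallow, bare soil, soil group C → CN(II) = 91
CN(I) from CN(II)=91: (4.2·91)/(10 − 0.058·91) = 63700/787 ≈ 80.940
S = 1000/(63700/787) − 10 = 1500/637 in ≈ 2.355 in
Initial abstraction Ia = S/5 = (1500/637)/5 = 300/637 ≈ 0.471 in
Since P=2.290 > Ia=0.471: effective rainfall P−Ia = 115873/63700 in
Runoff Q = (P−Ia)²/(P−Ia+S) = (1.819)²/(1.819+2.355) = 13426552129/16936110100 ≈ 0.793 in

Q = 13426552129/16936110100 in ≈ 0.793 in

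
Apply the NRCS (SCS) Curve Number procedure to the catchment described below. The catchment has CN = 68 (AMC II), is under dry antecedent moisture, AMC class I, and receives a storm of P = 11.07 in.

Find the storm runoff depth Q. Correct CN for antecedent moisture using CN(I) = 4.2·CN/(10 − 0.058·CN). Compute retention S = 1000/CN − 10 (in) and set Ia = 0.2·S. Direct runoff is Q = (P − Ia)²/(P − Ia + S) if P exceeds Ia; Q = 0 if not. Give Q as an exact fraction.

Dry (AMC I): CN(I) = 4.2·68/(10 − 0.058·68) = (1428/5)/(757/125) = 35700/757 ≈ 47.160
Retention S: 1000/CN − 10 with CN=47.160 → S = 4000/357 ≈ 11.204 in
Ia = 0.2S: 0.2·11.204 = 2.241 in (exactly 800/357)
P − Ia = 11.070 − 2.241 = 315199/35700 ≈ 8.829 in (> 0, runoff occurs)
Q: (315199/35700)² ÷ (715199/35700) = 99350409601/25532604300 in (≈ 3.891 in)

Q = 99350409601/25532604300 in ≈ 3.891 in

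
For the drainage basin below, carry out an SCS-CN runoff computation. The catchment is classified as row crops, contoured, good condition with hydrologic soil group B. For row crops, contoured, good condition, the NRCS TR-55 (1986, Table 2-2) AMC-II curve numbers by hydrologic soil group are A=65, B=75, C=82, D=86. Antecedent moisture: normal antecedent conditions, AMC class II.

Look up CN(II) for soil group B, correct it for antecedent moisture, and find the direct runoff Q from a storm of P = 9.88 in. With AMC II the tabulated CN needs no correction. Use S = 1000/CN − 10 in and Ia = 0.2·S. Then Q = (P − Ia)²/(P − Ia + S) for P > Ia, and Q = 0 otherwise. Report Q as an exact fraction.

Q = 477481/70575 in ≈ 6.766 in

NRCS table: row crops, contoured, good condition, soil group B → CN(II) = 75
CN(II) = 75; AMC II needs no correction.
Retention S: 1000/CN − 10 with CN=75.000 → S = 10/3 ≈ 3.333 in
Ia = 0.2S: 0.2·3.333 = 0.667 in (exactly 2/3)
P − Ia = 9.880 − 0.667 = 691/75 ≈ 9.213 in (> 0, runoff occurs)
Q: (691/75)² ÷ (941/75) = 477481/70575 in (≈ 6.766 in)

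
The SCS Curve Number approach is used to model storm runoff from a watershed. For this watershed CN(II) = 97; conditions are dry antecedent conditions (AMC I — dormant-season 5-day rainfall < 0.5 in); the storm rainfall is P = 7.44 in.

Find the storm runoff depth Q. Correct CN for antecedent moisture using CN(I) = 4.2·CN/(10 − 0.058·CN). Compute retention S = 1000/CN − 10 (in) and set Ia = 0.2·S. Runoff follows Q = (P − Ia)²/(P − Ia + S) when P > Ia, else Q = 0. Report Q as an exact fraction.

Dry (AMC I): CN(I) = 4.2·97/(10 − 0.058·97) = (2037/5)/(2187/500) = 67900/729 ≈ 93.141
Max retention: S = 1000/(67900/729) − 10 = 500/679 in (≈ 0.736 in)
Ia = 0.2S: 0.2·0.736 = 0.147 in (exactly 100/679)
Excess rainfall: 7.440 − 0.147 = 7.293 in; P > Ia so Q > 0
Q = (123794/16975)²/((123794/16975) + 500/679) = (15324954436/288150625)/(136294/16975) = 7662477218/1156795325 in ≈ 6.624 in

Q = 7662477218/1156795325 in ≈ 6.624 in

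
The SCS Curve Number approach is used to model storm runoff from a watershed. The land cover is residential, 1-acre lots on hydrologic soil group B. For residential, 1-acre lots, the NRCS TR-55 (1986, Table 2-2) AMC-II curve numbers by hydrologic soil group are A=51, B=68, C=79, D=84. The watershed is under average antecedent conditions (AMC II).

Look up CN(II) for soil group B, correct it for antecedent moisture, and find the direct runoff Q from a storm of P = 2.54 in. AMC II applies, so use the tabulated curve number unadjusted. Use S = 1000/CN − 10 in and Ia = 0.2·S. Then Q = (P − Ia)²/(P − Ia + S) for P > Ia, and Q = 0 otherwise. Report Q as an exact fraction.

NRCS table: residential, 1-acre lots, soil group B → CN(II) = 68
CN(II) = 68; AMC II needs no correction.
Max retention: S = 1000/68 − 10 = 80/17 in (≈ 4.706 in)
Ia = 0.2S: 0.2·4.706 = 0.941 in (exactly 16/17)
P − Ia = 2.540 − 0.941 = 1359/850 ≈ 1.599 in (> 0, runoff occurs)
Q = (1359/850)²/((1359/850) + 80/17) = (1846881/722500)/(5359/850) = 1846881/4555150 in ≈ 0.405 in

Q = 1846881/4555150 in ≈ 0.405 in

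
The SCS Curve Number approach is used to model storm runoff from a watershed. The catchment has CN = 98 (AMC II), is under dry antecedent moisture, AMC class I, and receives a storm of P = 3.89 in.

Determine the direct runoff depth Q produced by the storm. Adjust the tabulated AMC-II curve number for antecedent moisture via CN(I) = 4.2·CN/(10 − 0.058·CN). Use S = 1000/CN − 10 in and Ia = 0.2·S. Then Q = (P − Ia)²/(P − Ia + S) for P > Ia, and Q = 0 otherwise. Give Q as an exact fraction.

Q = 152319258961/45304914900 in ≈ 3.362 in

CN(I) from CN(II)=98: (4.2·98)/(10 − 0.058·98) = 102900/1079 ≈ 95.366
Retention S: 1000/CN − 10 with CN=95.366 → S = 500/1029 ≈ 0.486 in
Ia = 0.2S: 0.2·0.486 = 0.097 in (exactly 100/1029)
Since P=3.890 > Ia=0.097: effective rainfall P−Ia = 390281/102900 in
Runoff Q = (P−Ia)²/(P−Ia+S) = (3.793)²/(3.793+0.486) = 152319258961/45304914900 ≈ 3.362 in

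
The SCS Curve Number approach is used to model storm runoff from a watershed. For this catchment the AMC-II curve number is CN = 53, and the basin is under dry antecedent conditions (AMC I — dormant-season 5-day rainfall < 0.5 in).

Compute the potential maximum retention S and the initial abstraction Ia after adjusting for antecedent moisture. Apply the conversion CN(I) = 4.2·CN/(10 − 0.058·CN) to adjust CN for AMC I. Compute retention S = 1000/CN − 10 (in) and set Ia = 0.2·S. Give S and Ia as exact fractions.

S = 23500/1113 in ≈ 21.114 in; Ia = 4700/1113 in ≈ 4.223 in

Dry (AMC I): CN(I) = 4.2·53/(10 − 0.058·53) = (1113/5)/(3463/500) = 111300/3463 ≈ 32.140
S = 1000/(111300/3463) − 10 = 23500/1113 in ≈ 21.114 in
Initial abstraction Ia = S/5 = (23500/1113)/5 = 4700/1113 ≈ 4.223 in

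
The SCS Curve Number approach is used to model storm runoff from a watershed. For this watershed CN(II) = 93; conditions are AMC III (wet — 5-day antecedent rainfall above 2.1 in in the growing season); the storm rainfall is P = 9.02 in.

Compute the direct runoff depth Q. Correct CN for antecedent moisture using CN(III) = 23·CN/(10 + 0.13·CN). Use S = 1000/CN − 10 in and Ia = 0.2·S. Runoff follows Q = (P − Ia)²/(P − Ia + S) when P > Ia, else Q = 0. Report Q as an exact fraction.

Q = 917168220721/106168088550 in ≈ 8.639 in

Adjust CN=93 to AMC III: 23·93/(10 + 0.13·93) → 2139 ÷ (2209/100) = 213900/2209 ≈ 96.831
Max retention: S = 1000/(213900/2209) − 10 = 700/2139 in (≈ 0.327 in)
Ia = 0.2·(700/2139) = 140/2139 in ≈ 0.065 in
Excess rainfall: 9.020 − 0.065 = 8.955 in; P > Ia so Q > 0
Q = (957689/106950)²/((957689/106950) + 700/2139) = (917168220721/11438302500)/(992689/106950) = 917168220721/106168088550 in ≈ 8.639 in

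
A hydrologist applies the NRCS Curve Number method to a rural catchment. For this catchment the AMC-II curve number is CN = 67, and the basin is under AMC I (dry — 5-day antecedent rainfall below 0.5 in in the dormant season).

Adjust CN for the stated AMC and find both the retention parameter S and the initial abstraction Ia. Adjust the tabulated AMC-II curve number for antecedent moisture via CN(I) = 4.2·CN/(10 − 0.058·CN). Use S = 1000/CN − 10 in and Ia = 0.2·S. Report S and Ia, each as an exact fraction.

S = 5500/469 in ≈ 11.727 in; Ia = 1100/469 in ≈ 2.345 in

Dry (AMC I): CN(I) = 4.2·67/(10 − 0.058·67) = (1407/5)/(3057/500) = 46900/1019 ≈ 46.026
Max retention: S = 1000/(46900/1019) − 10 = 5500/469 in (≈ 11.727 in)
Ia = 0.2·(5500/469) = 1100/469 in ≈ 2.345 in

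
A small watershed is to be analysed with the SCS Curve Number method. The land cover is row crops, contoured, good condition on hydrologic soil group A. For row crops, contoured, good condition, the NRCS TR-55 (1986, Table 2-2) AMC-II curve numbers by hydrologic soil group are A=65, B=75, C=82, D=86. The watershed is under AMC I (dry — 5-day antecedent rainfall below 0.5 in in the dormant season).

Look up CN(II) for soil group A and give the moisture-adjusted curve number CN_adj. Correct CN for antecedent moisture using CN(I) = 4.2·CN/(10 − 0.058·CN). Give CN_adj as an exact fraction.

NRCS table: row crops, contoured, good condition, soil group A → CN(II) = 65
CN(I) from CN(II)=65: (4.2·65)/(10 − 0.058·65) = 3900/89 ≈ 43.820

CN_adj = 3900/89 ≈ 43.820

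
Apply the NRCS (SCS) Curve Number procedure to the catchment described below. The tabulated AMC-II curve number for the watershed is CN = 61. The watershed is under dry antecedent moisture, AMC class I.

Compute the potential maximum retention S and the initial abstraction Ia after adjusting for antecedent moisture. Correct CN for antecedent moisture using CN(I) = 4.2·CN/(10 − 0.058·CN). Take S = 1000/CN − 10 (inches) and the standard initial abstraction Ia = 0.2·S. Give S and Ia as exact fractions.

CN(I) from CN(II)=61: (4.2·61)/(10 − 0.058·61) = 42700/1077 ≈ 39.647
Retention S: 1000/CN − 10 with CN=39.647 → S = 6500/427 ≈ 15.222 in
Initial abstraction Ia = S/5 = (6500/427)/5 = 1300/427 ≈ 3.044 in

S = 6500/427 in ≈ 15.222 in; Ia = 1300/427 in ≈ 3.044 in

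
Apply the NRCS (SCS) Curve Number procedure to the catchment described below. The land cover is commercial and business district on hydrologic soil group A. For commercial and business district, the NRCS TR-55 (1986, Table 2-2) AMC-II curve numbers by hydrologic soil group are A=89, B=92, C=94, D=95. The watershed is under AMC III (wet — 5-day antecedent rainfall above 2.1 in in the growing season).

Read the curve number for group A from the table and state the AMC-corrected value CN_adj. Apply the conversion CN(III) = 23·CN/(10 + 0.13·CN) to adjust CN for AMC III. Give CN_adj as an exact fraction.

CN_adj = 204700/2157 ≈ 94.900

NRCS table: commercial and business district, soil group A → CN(II) = 89
Adjust CN=89 to AMC III: 23·89/(10 + 0.13·89) → 2047 ÷ (2157/100) = 204700/2157 ≈ 94.900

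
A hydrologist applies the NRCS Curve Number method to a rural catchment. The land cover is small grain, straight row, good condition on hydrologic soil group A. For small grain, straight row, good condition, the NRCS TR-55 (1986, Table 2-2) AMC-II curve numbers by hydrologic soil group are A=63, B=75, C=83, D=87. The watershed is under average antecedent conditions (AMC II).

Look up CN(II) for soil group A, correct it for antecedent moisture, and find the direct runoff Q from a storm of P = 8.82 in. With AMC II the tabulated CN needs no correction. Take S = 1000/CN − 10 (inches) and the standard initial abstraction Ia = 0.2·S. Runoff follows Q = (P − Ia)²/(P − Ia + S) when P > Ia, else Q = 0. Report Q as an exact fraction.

Q = 579990889/134136450 in ≈ 4.324 in

NRCS table: small grain, straight row, good condition, soil group A → CN(II) = 63
Average conditions: CN = 63 (no AMC adjustment).
Retention S: 1000/CN − 10 with CN=63.000 → S = 370/63 ≈ 5.873 in
Ia = 0.2S: 0.2·5.873 = 1.175 in (exactly 74/63)
Since P=8.820 > Ia=1.175: effective rainfall P−Ia = 24083/3150 in
Q: (24083/3150)² ÷ (42583/3150) = 579990889/134136450 in (≈ 4.324 in)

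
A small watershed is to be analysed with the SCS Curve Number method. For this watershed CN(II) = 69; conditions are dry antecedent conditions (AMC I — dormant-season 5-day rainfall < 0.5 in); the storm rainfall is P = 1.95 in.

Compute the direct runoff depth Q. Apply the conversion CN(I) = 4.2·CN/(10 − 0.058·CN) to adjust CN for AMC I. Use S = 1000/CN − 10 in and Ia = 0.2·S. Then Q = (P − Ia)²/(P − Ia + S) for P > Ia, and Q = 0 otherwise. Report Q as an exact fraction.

Q = 0 in ≈ 0.000 in

CN(I) from CN(II)=69: (4.2·69)/(10 − 0.058·69) = 144900/2999 ≈ 48.316
Max retention: S = 1000/(144900/2999) − 10 = 15500/1449 in (≈ 10.697 in)
Initial abstraction Ia = S/5 = (15500/1449)/5 = 3100/1449 ≈ 2.139 in
P = 1.950 ≤ Ia = 2.139 in: entire storm abstracted, Q = 0.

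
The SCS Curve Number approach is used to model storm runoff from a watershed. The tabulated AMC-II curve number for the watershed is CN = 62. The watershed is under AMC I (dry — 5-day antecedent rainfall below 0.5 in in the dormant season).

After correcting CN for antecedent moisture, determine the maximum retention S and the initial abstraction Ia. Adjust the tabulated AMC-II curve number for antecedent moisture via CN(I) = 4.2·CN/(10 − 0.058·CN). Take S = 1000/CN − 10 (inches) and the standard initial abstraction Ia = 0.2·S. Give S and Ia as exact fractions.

CN(I) from CN(II)=62: (4.2·62)/(10 − 0.058·62) = 65100/1601 ≈ 40.662
S = 1000/(65100/1601) − 10 = 9500/651 in ≈ 14.593 in
Ia = 0.2S: 0.2·14.593 = 2.919 in (exactly 1900/651)

S = 9500/651 in ≈ 14.593 in; Ia = 1900/651 in ≈ 2.919 in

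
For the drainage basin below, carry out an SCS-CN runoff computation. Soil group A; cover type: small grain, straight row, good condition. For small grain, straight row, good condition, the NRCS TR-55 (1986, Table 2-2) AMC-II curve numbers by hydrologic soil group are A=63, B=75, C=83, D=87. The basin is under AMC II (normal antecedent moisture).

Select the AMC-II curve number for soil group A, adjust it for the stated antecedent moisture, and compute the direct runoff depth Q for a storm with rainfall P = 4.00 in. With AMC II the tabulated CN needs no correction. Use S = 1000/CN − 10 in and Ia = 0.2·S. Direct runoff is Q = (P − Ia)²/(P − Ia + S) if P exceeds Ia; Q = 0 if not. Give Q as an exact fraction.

Q = 7921/8631 in ≈ 0.918 in

NRCS table: small grain, straight row, good condition, soil group A → CN(II) = 63
AMC II — tabulated CN = 63 applies directly.
Max retention: S = 1000/63 − 10 = 370/63 in (≈ 5.873 in)
Ia = 0.2S: 0.2·5.873 = 1.175 in (exactly 74/63)
P − Ia = 4.000 − 1.175 = 178/63 ≈ 2.825 in (> 0, runoff occurs)
Q = (178/63)²/((178/63) + 370/63) = (31684/3969)/(548/63) = 7921/8631 in ≈ 0.918 in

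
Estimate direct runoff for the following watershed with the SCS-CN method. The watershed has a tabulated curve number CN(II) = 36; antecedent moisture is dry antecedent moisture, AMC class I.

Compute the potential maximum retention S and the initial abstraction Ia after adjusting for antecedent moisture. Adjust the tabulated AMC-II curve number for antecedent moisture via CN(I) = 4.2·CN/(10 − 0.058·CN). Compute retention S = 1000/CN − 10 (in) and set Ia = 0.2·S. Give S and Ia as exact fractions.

S = 8000/189 in ≈ 42.328 in; Ia = 1600/189 in ≈ 8.466 in

Dry (AMC I): CN(I) = 4.2·36/(10 − 0.058·36) = (756/5)/(989/125) = 18900/989 ≈ 19.110
Retention S: 1000/CN − 10 with CN=19.110 → S = 8000/189 ≈ 42.328 in
Ia = 0.2S: 0.2·42.328 = 8.466 in (exactly 1600/189)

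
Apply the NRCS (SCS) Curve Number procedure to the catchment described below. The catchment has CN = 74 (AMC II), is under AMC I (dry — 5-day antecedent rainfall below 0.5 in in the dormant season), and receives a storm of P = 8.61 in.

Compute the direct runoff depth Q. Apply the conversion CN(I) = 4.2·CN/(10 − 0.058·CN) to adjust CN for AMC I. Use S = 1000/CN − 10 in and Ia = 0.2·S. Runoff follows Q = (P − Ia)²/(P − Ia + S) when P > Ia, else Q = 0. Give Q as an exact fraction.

Adjust CN=74 to AMC I: 4.2·74/(10 − 0.058·74) → (1554/5) ÷ (1427/250) = 77700/1427 ≈ 54.450
Retention S: 1000/CN − 10 with CN=54.450 → S = 6500/777 ≈ 8.366 in
Ia = 0.2S: 0.2·8.366 = 1.673 in (exactly 1300/777)
Since P=8.610 > Ia=1.673: effective rainfall P−Ia = 538997/77700 in
Runoff Q = (P−Ia)²/(P−Ia+S) = (6.937)²/(6.937+8.366) = 290517766009/92385066900 ≈ 3.145 in

Q = 290517766009/92385066900 in ≈ 3.145 in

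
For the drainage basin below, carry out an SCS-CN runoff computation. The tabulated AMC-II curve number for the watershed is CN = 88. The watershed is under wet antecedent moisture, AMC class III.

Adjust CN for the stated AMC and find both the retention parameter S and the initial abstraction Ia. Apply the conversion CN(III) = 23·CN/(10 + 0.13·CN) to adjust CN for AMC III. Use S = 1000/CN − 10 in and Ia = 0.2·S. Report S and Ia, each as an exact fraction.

S = 150/253 in ≈ 0.593 in; Ia = 30/253 in ≈ 0.119 in

Wet (AMC III): CN(III) = 23·88/(10 + 0.13·88) = 2024/(536/25) = 6325/67 ≈ 94.403
S = 1000/(6325/67) − 10 = 150/253 in ≈ 0.593 in
Ia = 0.2·(150/253) = 30/253 in ≈ 0.119 in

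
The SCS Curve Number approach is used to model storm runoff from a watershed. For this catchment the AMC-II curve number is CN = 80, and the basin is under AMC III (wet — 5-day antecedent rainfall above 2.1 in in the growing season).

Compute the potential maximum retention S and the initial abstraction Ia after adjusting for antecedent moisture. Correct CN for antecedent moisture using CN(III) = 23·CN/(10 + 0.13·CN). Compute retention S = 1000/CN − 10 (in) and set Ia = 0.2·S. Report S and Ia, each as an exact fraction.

Wet (AMC III): CN(III) = 23·80/(10 + 0.13·80) = 1840/(102/5) = 4600/51 ≈ 90.196
Retention S: 1000/CN − 10 with CN=90.196 → S = 25/23 ≈ 1.087 in
Ia = 0.2S: 0.2·1.087 = 0.217 in (exactly 5/23)

S = 25/23 in ≈ 1.087 in; Ia = 5/23 in ≈ 0.217 in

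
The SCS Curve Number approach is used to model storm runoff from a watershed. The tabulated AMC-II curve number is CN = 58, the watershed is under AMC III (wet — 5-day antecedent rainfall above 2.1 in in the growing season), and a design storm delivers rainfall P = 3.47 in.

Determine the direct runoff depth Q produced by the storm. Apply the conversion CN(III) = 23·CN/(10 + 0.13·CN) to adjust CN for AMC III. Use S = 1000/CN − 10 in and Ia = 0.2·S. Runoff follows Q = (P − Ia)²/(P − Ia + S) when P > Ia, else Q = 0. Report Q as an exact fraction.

CN(III) from CN(II)=58: (23·58)/(10 + 0.13·58) = 66700/877 ≈ 76.055
Max retention: S = 1000/(66700/877) − 10 = 2100/667 in (≈ 3.148 in)
Ia = 0.2S: 0.2·3.148 = 0.630 in (exactly 420/667)
P − Ia = 3.470 − 0.630 = 189449/66700 ≈ 2.840 in (> 0, runoff occurs)
Q = (189449/66700)²/((189449/66700) + 2100/667) = (35890923601/4448890000)/(399449/66700) = 35890923601/26643248300 in ≈ 1.347 in

Q = 35890923601/26643248300 in ≈ 1.347 in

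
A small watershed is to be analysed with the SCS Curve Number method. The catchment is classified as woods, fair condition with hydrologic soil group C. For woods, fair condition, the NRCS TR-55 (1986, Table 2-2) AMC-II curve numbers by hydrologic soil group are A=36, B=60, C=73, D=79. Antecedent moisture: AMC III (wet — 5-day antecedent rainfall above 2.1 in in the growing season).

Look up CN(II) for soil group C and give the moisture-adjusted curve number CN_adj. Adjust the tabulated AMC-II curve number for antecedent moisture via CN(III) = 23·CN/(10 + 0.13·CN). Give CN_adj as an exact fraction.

CN_adj = 167900/1949 ≈ 86.147

NRCS table: woods, fair condition, soil group C → CN(II) = 73
CN(III) from CN(II)=73: (23·73)/(10 + 0.13·73) = 167900/1949 ≈ 86.147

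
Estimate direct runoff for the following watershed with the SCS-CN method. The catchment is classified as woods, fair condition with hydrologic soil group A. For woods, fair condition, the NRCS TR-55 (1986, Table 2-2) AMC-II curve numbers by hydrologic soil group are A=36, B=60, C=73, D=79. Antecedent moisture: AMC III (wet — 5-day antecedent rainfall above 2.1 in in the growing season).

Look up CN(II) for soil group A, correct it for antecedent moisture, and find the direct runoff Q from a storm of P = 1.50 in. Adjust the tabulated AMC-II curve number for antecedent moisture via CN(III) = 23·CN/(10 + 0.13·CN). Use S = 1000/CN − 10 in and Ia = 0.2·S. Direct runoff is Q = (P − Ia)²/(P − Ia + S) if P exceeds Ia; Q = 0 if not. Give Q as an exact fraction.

NRCS table: woods, fair condition, soil group A → CN(II) = 36
Wet (AMC III): CN(III) = 23·36/(10 + 0.13·36) = 828/(367/25) = 20700/367 ≈ 56.403
Retention S: 1000/CN − 10 with CN=56.403 → S = 1600/207 ≈ 7.729 in
Ia = 0.2S: 0.2·7.729 = 1.546 in (exactly 320/207)
P = 1.500 ≤ Ia = 1.546 in: entire storm abstracted, Q = 0.

Q = 0 in ≈ 0.000 in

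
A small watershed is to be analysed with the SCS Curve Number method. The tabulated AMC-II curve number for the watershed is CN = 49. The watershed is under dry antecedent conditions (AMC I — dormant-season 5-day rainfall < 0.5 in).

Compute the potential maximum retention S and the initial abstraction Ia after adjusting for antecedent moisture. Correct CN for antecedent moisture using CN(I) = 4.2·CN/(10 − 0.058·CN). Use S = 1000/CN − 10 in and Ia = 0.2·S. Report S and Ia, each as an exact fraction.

Dry (AMC I): CN(I) = 4.2·49/(10 − 0.058·49) = (1029/5)/(3579/500) = 34300/1193 ≈ 28.751
Retention S: 1000/CN − 10 with CN=28.751 → S = 8500/343 ≈ 24.781 in
Ia = 0.2S: 0.2·24.781 = 4.956 in (exactly 1700/343)

S = 8500/343 in ≈ 24.781 in; Ia = 1700/343 in ≈ 4.956 in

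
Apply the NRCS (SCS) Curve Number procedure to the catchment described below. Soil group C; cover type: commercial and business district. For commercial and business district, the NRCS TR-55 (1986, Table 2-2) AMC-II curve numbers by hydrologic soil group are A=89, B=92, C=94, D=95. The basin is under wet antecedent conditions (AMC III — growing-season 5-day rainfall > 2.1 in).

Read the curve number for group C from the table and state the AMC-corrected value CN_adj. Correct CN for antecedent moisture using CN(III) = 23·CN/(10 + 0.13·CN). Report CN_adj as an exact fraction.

NRCS table: commercial and business district, soil group C → CN(II) = 94
Wet (AMC III): CN(III) = 23·94/(10 + 0.13·94) = 2162/(1111/50) = 108100/1111 ≈ 97.300

CN_adj = 108100/1111 ≈ 97.300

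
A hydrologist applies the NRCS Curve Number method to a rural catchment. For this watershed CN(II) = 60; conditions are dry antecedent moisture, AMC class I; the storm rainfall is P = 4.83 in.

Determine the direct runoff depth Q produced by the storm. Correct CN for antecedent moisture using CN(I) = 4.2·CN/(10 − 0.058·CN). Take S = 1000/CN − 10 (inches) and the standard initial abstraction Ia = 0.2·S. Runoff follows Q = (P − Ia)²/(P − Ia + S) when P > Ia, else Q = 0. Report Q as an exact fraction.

Q = 108764041/695702700 in ≈ 0.156 in

CN(I) from CN(II)=60: (4.2·60)/(10 − 0.058·60) = 6300/163 ≈ 38.650
Max retention: S = 1000/(6300/163) − 10 = 1000/63 in (≈ 15.873 in)
Initial abstraction Ia = S/5 = (1000/63)/5 = 200/63 ≈ 3.175 in
P − Ia = 4.830 − 3.175 = 10429/6300 ≈ 1.655 in (> 0, runoff occurs)
Q = (10429/6300)²/((10429/6300) + 1000/63) = (108764041/39690000)/(110429/6300) = 108764041/695702700 in ≈ 0.156 in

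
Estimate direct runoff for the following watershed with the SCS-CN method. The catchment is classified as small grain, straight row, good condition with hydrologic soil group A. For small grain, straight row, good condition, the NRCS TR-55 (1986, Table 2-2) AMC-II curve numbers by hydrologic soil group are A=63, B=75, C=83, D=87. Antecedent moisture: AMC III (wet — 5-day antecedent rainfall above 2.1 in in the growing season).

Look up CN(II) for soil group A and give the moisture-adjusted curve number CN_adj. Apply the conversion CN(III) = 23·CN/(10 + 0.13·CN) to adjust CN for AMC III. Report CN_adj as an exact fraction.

CN_adj = 144900/1819 ≈ 79.659

NRCS table: small grain, straight row, good condition, soil group A → CN(II) = 63
Wet (AMC III): CN(III) = 23·63/(10 + 0.13·63) = 1449/(1819/100) = 144900/1819 ≈ 79.659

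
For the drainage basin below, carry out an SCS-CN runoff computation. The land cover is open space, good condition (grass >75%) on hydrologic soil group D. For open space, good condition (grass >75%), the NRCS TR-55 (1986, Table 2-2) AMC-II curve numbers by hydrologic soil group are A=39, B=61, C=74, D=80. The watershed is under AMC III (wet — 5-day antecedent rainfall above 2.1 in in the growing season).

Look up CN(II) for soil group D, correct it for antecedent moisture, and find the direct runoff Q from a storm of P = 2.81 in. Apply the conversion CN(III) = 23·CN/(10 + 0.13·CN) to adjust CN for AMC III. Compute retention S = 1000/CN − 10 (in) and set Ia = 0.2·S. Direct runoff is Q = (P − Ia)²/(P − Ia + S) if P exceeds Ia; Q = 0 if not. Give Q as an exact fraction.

Q = 35557369/19464900 in ≈ 1.827 in

NRCS table: open space, good condition (grass >75%), soil group D → CN(II) = 80
CN(III) from CN(II)=80: (23·80)/(10 + 0.13·80) = 4600/51 ≈ 90.196
Max retention: S = 1000/(4600/51) − 10 = 25/23 in (≈ 1.087 in)
Ia = 0.2S: 0.2·1.087 = 0.217 in (exactly 5/23)
Excess rainfall: 2.810 − 0.217 = 2.593 in; P > Ia so Q > 0
Q: (5963/2300)² ÷ (8463/2300) = 35557369/19464900 in (≈ 1.827 in)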